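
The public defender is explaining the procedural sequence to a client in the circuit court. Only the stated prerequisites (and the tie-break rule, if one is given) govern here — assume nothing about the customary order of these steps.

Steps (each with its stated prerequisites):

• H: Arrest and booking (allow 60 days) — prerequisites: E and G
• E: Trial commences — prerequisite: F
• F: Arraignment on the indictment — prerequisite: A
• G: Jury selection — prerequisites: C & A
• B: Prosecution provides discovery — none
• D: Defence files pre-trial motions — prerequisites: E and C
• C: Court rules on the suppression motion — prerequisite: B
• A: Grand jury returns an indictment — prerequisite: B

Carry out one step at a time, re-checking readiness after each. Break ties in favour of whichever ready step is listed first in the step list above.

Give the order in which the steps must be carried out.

B → C → A → F → E → G → H → D

B has no prerequisites → B first.
Ready: C and A. C is listed earlier → C.
A needed B, now all done → A.
Ready: F and G. F is listed earlier → F.
E now also ready, so the ready set is {E, G}; E is listed earlier → E.
D now also ready, so the ready set is {G, D}; G is listed earlier → G.
Now H and D have their prerequisites met. H is listed earlier, so H next.
That leaves D as the only ready step → D.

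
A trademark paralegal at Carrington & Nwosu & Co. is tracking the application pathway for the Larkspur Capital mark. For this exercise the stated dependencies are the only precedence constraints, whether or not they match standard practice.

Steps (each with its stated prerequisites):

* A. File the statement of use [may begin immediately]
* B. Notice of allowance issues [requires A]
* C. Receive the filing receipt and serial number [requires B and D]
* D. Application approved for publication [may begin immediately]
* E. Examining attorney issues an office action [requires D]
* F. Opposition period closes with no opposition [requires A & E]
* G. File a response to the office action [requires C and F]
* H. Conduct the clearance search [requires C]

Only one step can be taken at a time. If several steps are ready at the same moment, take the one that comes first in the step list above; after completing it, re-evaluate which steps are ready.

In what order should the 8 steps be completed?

Nothing is required for A and D. A is listed earlier → A first.
Ready: B and D. B is listed earlier → B.
D is the only step now ready → D.
C and E are both available; C is listed earlier → C.
H now also ready, so the ready set is {E, H}; E is listed earlier → E.
Now F and H have their prerequisites met. F is listed earlier, so F next.
Now G and H have their prerequisites met. G is listed earlier, so G next.
H is the only step now ready → H.

A, B, D, C, E, F, G, H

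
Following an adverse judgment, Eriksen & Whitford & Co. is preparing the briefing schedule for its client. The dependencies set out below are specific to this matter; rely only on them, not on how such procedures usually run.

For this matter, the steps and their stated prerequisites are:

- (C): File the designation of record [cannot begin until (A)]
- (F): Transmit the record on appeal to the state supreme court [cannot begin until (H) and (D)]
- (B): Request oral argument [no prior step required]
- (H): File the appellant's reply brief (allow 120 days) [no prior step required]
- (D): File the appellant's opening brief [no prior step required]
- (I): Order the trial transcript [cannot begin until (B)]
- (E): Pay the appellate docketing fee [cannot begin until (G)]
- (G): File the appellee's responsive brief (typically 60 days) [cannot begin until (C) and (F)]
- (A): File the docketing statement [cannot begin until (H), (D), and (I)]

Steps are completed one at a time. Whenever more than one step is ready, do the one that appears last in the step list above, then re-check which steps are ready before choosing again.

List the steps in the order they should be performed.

(D), (H), (B), (I), (A), (F), (C), (G), (E)

Nothing is required for (D), (H) and (B). (D) is listed later → (D) first.
(H) and (B) are both available; (H) is listed later → (H).
Now (B) and (F) have their prerequisites met. (B) is listed later, so (B) next.
(I) and (F) are both available; (I) is listed later → (I).
Ready: (A) and (F). (A) is listed later → (A).
(C) now also ready, so the ready set is {(F), (C)}; (F) is listed later → (F).
(C) needed (A), now all done → (C).
(G) is the only step now ready → (G).
(E) needed (G), now all done → (E).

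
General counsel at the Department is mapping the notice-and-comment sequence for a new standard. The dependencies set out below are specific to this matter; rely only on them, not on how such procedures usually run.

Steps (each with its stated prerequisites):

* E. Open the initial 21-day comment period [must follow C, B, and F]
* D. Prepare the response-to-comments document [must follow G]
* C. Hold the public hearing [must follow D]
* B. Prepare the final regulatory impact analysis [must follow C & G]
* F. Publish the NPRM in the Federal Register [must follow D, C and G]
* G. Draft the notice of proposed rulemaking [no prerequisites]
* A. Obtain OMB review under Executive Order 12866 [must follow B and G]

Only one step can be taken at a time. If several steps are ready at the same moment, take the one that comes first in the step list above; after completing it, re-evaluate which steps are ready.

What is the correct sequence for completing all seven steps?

G, D, C, B, F, E, A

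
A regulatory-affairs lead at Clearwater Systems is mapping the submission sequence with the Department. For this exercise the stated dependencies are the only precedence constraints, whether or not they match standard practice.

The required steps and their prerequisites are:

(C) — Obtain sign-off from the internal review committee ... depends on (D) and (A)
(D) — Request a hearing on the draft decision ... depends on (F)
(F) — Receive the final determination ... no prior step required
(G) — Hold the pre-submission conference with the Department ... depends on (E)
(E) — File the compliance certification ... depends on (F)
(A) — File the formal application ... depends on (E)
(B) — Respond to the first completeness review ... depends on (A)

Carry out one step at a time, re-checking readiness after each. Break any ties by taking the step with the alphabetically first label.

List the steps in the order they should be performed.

(F), (D), (E), (A), (B), (C), (G)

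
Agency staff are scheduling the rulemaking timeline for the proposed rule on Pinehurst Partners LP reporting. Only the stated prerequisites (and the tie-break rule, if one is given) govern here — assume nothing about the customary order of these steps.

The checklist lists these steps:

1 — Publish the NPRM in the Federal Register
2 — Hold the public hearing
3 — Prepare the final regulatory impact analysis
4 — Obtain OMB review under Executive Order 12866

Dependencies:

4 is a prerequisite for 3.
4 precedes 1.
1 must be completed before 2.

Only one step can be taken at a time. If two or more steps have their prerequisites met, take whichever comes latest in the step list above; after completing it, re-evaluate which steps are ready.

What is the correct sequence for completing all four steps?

4 has no prerequisites → 4 first.
Ready: 3 and 1. 3 is listed later → 3.
1 is the only step now ready → 1.
2 needed 1, now all done → 2.

4 3 1 2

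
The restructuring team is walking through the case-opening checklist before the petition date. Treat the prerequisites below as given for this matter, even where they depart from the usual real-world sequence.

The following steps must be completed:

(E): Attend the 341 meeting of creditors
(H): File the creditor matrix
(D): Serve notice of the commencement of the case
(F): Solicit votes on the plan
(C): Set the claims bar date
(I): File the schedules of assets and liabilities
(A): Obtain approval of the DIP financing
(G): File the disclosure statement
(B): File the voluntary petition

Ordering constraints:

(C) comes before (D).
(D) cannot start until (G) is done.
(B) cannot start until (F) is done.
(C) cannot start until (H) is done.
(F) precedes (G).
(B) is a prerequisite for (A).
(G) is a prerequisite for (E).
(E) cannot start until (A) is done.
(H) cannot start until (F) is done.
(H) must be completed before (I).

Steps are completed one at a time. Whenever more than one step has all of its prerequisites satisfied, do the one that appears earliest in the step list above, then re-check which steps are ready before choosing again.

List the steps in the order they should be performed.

Only (F) has no prerequisites, so it is first.
(H), (G) and (B) are all available; (H) is listed earlier → (H).
(C), (I), (G) and (B) are all available; (C) is listed earlier → (C).
Ready: (I), (G) and (B). (I) is listed earlier → (I).
Now (G) and (B) have their prerequisites met. (G) is listed earlier, so (G) next.
(D) now also ready, so the ready set is {(D), (B)}; (D) is listed earlier → (D).
(B) needed (F), now all done → (B).
That leaves (A) as the only ready step → (A).
(E) is the only step now ready → (E).

(F), (H), (C), (I), (G), (D), (B), (A), (E)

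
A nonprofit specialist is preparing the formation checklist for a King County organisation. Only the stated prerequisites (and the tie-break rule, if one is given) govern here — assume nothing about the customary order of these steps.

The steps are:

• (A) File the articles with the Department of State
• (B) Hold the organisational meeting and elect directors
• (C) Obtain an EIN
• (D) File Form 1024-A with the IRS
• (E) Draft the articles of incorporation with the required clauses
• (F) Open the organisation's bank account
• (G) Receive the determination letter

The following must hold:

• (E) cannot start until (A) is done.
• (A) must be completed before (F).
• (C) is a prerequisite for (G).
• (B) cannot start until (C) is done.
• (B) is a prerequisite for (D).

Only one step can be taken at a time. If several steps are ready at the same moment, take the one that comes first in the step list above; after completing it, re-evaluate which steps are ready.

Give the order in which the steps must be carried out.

Nothing is required for (A) and (C). (A) is listed earlier → (A) first.
(E) and (F) now also ready, so the ready set is {(C), (E), (F)}; (C) is listed earlier → (C).
(B) and (G) now also ready, so the ready set is {(B), (E), (F), (G)}; (B) is listed earlier → (B).
(D) now also ready, so the ready set is {(D), (E), (F), (G)}; (D) is listed earlier → (D).
Ready: (E), (F) and (G). (E) is listed earlier → (E).
Ready: (F) and (G). (F) is listed earlier → (F).
Next only (G) has its prerequisites met → (G).

(A) → (C) → (B) → (D) → (E) → (F) → (G)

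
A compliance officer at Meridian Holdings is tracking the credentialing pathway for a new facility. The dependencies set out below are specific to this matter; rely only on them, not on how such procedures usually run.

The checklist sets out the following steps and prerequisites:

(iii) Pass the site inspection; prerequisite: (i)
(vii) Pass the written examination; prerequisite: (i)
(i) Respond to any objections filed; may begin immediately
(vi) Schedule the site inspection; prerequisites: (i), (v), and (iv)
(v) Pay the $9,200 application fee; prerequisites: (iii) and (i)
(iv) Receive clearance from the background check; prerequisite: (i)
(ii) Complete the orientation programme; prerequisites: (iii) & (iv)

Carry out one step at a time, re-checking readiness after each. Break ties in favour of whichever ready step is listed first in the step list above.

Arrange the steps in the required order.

(i), (iii), (vii), (v), (iv), (vi), (ii)

Only (i) has no prerequisites, so it is first.
Now (iii), (vii) and (iv) have their prerequisites met. (iii) is listed earlier, so (iii) next.
(v) now also ready, so the ready set is {(vii), (v), (iv)}; (vii) is listed earlier → (vii).
Ready: (v) and (iv). (v) is listed earlier → (v).
(iv) is the only step now ready → (iv).
(vi) and (ii) are both available; (vi) is listed earlier → (vi).
(ii) needed (iii) and (iv), now all done → (ii).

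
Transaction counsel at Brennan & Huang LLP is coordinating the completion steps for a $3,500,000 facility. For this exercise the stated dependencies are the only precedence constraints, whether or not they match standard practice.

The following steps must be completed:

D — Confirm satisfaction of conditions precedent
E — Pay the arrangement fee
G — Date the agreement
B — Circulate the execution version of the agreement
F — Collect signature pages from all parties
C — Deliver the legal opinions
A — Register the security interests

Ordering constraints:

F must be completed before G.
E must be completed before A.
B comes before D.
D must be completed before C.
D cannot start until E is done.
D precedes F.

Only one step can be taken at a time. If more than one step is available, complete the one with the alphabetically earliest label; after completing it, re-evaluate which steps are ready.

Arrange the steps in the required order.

B → E → A → D → C → F → G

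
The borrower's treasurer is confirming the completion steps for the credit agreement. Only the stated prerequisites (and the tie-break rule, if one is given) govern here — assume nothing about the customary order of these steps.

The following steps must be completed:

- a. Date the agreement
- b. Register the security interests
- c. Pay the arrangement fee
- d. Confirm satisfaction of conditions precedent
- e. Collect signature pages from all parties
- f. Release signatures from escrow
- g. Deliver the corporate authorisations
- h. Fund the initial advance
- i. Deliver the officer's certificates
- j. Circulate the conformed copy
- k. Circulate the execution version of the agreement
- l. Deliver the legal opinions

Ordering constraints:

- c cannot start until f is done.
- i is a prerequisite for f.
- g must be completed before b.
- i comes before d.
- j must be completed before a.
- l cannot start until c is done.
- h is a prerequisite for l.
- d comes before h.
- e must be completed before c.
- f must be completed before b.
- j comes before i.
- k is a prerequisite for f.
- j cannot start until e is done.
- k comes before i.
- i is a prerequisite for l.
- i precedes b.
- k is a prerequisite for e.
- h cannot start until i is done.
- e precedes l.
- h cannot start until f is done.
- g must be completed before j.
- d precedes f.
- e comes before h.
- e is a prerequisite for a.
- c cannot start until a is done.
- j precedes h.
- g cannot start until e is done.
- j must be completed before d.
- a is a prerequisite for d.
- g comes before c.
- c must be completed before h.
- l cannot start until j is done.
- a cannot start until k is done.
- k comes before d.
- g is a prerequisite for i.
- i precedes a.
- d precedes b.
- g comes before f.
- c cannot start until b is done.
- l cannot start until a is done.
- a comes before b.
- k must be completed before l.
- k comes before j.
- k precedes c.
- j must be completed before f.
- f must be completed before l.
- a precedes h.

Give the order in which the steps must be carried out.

k has no prerequisites → k first.
Next only e has its prerequisites met → e.
g needed e, now all done → g.
j is the only step now ready → j.
i needed g, j and k, now all done → i.
a is the only step now ready → a.
d needed a, i, j and k, now all done → d.
f is the only step now ready → f.
b is the only step now ready → b.
That leaves c as the only ready step → c.
That leaves h as the only ready step → h.
l needed a, c, e, f, h, i, j and k, now all done → l.

k e g j i a d f b c h l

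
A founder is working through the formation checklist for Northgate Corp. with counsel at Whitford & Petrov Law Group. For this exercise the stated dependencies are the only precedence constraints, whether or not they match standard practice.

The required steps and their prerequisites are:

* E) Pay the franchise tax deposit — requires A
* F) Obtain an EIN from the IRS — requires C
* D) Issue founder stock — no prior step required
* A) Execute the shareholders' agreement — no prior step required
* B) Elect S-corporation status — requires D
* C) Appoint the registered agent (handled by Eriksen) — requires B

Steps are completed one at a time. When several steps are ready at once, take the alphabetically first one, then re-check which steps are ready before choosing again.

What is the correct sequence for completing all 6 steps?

A and D have no prerequisites; A has the earlier label, so A is first.
E now also ready, so the ready set is {D, E}; D has the earlier label → D.
Ready: B and E. B has the earlier label → B.
Now C and E have their prerequisites met. C has the earlier label, so C next.
F now also ready, so the ready set is {E, F}; E has the earlier label → E.
That leaves F as the only ready step → F.

A, D, B, C, E, F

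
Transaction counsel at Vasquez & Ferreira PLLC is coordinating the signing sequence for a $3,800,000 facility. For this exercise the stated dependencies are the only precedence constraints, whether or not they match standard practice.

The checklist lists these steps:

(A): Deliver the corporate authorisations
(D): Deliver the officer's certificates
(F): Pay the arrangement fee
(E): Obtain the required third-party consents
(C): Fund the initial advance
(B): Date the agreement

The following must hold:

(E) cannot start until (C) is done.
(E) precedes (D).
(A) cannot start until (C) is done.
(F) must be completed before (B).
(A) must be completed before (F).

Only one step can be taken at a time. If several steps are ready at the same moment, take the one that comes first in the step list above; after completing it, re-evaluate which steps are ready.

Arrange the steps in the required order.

(C) is the only step with nothing outstanding, so it goes first.
Now (A) and (E) have their prerequisites met. (A) is listed earlier, so (A) next.
(F) and (E) are both available; (F) is listed earlier → (F).
(B) now also ready, so the ready set is {(E), (B)}; (E) is listed earlier → (E).
Now (D) and (B) have their prerequisites met. (D) is listed earlier, so (D) next.
That leaves (B) as the only ready step → (B).

(C) (A) (F) (E) (D) (B)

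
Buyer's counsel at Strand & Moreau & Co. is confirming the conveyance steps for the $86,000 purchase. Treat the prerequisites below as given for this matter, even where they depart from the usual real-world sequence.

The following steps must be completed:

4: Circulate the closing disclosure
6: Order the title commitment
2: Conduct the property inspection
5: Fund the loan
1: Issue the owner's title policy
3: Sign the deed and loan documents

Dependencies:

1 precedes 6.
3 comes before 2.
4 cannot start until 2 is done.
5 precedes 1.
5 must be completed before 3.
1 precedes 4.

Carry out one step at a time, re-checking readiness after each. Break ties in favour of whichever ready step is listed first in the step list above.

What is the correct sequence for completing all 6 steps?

5 has no prerequisites → 5 first.
Ready: 1 and 3. 1 is listed earlier → 1.
6 now also ready, so the ready set is {6, 3}; 6 is listed earlier → 6.
3 needed 5, now all done → 3.
That leaves 2 as the only ready step → 2.
4 needed 2 and 1, now all done → 4.

5, 1, 6, 3, 2, 4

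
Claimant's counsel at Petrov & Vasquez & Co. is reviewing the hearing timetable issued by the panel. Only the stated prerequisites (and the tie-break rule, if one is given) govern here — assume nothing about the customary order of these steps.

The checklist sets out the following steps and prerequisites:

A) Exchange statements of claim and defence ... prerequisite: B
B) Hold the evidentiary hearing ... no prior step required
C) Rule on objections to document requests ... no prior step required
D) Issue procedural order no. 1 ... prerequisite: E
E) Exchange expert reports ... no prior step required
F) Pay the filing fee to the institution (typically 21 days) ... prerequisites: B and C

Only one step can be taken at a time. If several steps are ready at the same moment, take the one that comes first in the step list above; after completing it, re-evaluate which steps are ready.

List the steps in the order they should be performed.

B, C and E have no prerequisites; B is listed earlier, so B is first.
A, C and E are all available; A is listed earlier → A.
Ready: C and E. C is listed earlier → C.
Ready: E and F. E is listed earlier → E.
D and F are both available; D is listed earlier → D.
F needed B and C, now all done → F.

B, A, C, E, D, F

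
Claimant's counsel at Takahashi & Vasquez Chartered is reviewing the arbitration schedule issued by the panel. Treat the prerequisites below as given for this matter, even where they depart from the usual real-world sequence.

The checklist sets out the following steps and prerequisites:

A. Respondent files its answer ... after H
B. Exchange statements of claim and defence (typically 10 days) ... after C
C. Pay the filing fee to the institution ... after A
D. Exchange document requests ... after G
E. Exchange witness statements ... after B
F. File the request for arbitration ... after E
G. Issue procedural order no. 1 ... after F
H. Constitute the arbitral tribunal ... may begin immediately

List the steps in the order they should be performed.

H, A, C, B, E, F, G, D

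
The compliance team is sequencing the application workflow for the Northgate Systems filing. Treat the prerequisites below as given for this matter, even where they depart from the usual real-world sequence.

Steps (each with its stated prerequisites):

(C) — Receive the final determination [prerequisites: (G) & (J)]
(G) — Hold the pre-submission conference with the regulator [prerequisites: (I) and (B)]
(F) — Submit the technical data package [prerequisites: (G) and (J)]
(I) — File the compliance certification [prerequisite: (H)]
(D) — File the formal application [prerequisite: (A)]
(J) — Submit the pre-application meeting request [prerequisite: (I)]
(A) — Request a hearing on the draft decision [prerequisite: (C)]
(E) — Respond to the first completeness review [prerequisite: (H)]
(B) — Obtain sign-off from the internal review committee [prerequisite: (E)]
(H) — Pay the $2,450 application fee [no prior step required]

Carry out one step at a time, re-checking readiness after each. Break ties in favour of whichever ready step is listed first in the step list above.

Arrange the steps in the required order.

(H), (I), (J), (E), (B), (G), (C), (F), (A), (D)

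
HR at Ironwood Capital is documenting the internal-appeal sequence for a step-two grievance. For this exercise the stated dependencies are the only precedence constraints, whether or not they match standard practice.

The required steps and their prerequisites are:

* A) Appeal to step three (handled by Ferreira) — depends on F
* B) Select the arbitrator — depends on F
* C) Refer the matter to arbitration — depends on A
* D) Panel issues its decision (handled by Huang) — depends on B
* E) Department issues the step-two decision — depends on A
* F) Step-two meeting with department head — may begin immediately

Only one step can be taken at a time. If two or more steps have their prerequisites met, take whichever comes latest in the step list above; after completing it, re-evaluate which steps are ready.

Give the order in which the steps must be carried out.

F, B, D, A, E, C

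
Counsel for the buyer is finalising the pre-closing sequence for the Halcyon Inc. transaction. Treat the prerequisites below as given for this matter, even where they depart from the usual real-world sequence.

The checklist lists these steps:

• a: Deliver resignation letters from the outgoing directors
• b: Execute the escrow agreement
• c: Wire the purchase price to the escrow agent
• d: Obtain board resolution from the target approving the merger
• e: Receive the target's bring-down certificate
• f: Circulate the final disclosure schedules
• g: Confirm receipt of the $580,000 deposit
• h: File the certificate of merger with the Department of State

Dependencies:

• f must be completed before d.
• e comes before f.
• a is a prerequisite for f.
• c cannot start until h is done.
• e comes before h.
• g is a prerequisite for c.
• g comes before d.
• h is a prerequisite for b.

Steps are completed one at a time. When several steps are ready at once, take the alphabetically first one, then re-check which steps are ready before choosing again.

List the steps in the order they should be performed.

a → e → f → g → d → h → b → c

Nothing is required for a, e and g. a has the earlier label → a first.
Now e and g have their prerequisites met. e has the earlier label, so e next.
f and h now also ready, so the ready set is {f, g, h}; f has the earlier label → f.
Ready: g and h. g has the earlier label → g.
d now also ready, so the ready set is {d, h}; d has the earlier label → d.
Next only h has its prerequisites met → h.
Ready: b and c. b has the earlier label → b.
c is the only step now ready → c.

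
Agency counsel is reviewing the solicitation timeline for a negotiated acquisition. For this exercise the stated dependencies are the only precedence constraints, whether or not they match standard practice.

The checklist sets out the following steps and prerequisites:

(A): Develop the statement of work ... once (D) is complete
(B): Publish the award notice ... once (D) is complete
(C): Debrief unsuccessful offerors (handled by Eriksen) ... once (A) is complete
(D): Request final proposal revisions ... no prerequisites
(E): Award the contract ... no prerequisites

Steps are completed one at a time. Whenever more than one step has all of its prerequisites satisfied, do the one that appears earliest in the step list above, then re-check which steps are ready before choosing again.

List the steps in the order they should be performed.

Nothing is required for (D) and (E). (D) is listed earlier → (D) first.
(A) and (B) now also ready, so the ready set is {(A), (B), (E)}; (A) is listed earlier → (A).
Now (B), (C) and (E) have their prerequisites met. (B) is listed earlier, so (B) next.
Now (C) and (E) have their prerequisites met. (C) is listed earlier, so (C) next.
(E) is the only step now ready → (E).

(D), (A), (B), (C), (E)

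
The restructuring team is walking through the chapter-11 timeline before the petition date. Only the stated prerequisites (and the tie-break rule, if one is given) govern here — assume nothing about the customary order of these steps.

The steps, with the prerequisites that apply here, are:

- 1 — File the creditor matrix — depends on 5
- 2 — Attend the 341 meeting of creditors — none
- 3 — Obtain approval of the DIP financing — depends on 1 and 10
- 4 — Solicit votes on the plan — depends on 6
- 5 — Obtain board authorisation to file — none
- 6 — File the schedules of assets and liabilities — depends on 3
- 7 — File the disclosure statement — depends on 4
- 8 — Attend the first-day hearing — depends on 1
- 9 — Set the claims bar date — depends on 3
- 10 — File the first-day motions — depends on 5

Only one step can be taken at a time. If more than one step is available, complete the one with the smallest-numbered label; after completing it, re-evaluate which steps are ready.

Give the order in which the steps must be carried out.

2 → 5 → 1 → 8 → 10 → 3 → 6 → 4 → 7 → 9

2 and 5 have no prerequisites; 2 has the earlier label, so 2 is first.
5 is the only step now ready → 5.
1 and 10 are both available; 1 has the earlier label → 1.
Now 8 and 10 have their prerequisites met. 8 has the earlier label, so 8 next.
That leaves 10 as the only ready step → 10.
Next only 3 has its prerequisites met → 3.
Now 6 and 9 have their prerequisites met. 6 has the earlier label, so 6 next.
4 now also ready, so the ready set is {4, 9}; 4 has the earlier label → 4.
Ready: 7 and 9. 7 has the earlier label → 7.
9 is the only step now ready → 9.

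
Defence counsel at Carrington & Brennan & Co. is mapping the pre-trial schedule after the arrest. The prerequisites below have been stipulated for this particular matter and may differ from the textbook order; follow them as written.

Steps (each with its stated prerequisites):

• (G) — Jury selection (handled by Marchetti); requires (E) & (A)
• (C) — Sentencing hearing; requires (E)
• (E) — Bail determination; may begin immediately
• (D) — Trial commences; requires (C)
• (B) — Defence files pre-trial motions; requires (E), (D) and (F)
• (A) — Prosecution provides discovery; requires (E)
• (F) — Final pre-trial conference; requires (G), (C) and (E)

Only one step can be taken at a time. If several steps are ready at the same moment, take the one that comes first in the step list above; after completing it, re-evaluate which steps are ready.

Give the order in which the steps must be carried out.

(E) is the only step with nothing outstanding, so it goes first.
(C) and (A) are both available; (C) is listed earlier → (C).
(D) and (A) are both available; (D) is listed earlier → (D).
That leaves (A) as the only ready step → (A).
(G) needed (E) and (A), now all done → (G).
(F) needed (G), (C) and (E), now all done → (F).
(B) is the only step now ready → (B).

(E), (C), (D), (A), (G), (F), (B)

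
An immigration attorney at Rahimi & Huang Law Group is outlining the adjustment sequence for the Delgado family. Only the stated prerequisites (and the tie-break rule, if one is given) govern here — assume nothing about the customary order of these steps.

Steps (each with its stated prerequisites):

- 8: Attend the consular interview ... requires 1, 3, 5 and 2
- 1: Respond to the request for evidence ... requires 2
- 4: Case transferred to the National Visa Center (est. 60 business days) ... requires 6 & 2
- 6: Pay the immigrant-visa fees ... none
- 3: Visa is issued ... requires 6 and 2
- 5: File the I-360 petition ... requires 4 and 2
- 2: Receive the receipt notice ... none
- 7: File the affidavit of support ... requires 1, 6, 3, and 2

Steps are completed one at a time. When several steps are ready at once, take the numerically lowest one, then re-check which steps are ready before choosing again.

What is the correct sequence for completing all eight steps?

2 and 6 have no prerequisites; 2 has the earlier label, so 2 is first.
1 now also ready, so the ready set is {1, 6}; 1 has the earlier label → 1.
Next only 6 has its prerequisites met → 6.
Now 3 and 4 have their prerequisites met. 3 has the earlier label, so 3 next.
4 and 7 are both available; 4 has the earlier label → 4.
Now 5 and 7 have their prerequisites met. 5 has the earlier label, so 5 next.
8 now also ready, so the ready set is {7, 8}; 7 has the earlier label → 7.
Next only 8 has its prerequisites met → 8.

2 1 6 3 4 5 7 8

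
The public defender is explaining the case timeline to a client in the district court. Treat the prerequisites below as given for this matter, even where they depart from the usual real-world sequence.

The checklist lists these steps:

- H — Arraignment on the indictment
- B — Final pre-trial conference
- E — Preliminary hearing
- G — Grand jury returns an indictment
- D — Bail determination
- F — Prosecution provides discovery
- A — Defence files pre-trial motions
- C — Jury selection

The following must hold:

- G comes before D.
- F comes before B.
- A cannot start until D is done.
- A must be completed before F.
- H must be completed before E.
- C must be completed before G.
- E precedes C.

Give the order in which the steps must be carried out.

H has no prerequisites → H first.
E needed H, now all done → E.
Next only C has its prerequisites met → C.
That leaves G as the only ready step → G.
Next only D has its prerequisites met → D.
That leaves A as the only ready step → A.
That leaves F as the only ready step → F.
That leaves B as the only ready step → B.

H E C G D A F B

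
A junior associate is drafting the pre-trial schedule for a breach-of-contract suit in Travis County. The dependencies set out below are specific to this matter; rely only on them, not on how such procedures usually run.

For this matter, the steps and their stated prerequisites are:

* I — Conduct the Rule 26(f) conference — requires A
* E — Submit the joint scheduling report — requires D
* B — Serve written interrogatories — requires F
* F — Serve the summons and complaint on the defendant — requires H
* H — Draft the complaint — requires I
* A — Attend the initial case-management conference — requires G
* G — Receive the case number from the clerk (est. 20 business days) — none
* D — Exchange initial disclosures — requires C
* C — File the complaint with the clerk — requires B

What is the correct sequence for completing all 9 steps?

G A I H F B C D E

G is the only step with nothing outstanding, so it goes first.
A needed G, now all done → A.
I needed A, now all done → I.
Next only H has its prerequisites met → H.
Next only F has its prerequisites met → F.
B is the only step now ready → B.
Next only C has its prerequisites met → C.
Next only D has its prerequisites met → D.
E needed D, now all done → E.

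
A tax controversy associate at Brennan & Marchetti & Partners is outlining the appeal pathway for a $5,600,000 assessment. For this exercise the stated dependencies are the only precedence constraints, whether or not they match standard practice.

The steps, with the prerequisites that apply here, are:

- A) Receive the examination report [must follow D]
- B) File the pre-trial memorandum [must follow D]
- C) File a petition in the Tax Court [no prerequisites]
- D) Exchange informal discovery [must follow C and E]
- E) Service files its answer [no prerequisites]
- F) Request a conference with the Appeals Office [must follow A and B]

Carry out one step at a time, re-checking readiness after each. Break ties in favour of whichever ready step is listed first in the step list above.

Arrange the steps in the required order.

Nothing is required for C and E. C is listed earlier → C first.
That leaves E as the only ready step → E.
Next only D has its prerequisites met → D.
Now A and B have their prerequisites met. A is listed earlier, so A next.
B is the only step now ready → B.
F needed A and B, now all done → F.

C → E → D → A → B → F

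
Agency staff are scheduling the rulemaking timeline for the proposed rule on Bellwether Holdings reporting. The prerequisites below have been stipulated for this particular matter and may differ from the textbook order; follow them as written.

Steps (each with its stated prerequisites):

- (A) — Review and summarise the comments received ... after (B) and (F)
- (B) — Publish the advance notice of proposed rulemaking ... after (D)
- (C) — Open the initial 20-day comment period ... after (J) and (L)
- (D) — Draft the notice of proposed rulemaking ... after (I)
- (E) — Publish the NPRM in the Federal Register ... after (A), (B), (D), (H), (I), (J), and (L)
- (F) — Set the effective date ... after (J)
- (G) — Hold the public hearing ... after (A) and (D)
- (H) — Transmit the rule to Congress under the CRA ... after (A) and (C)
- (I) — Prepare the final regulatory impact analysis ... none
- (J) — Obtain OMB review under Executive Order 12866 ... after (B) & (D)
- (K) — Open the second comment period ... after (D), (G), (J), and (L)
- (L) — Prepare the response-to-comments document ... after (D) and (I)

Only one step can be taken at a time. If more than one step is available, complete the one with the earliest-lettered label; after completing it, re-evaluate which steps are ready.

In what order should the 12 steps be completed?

(I) has no prerequisites → (I) first.
That leaves (D) as the only ready step → (D).
Now (B) and (L) have their prerequisites met. (B) has the earlier label, so (B) next.
Ready: (J) and (L). (J) has the earlier label → (J).
(F) now also ready, so the ready set is {(F), (L)}; (F) has the earlier label → (F).
(A) and (L) are both available; (A) has the earlier label → (A).
(G) now also ready, so the ready set is {(G), (L)}; (G) has the earlier label → (G).
(L) is the only step now ready → (L).
Now (C) and (K) have their prerequisites met. (C) has the earlier label, so (C) next.
(H) now also ready, so the ready set is {(H), (K)}; (H) has the earlier label → (H).
(E) now also ready, so the ready set is {(E), (K)}; (E) has the earlier label → (E).
(K) needed (D), (G), (J) and (L), now all done → (K).

(I), (D), (B), (J), (F), (A), (G), (L), (C), (H), (E), (K)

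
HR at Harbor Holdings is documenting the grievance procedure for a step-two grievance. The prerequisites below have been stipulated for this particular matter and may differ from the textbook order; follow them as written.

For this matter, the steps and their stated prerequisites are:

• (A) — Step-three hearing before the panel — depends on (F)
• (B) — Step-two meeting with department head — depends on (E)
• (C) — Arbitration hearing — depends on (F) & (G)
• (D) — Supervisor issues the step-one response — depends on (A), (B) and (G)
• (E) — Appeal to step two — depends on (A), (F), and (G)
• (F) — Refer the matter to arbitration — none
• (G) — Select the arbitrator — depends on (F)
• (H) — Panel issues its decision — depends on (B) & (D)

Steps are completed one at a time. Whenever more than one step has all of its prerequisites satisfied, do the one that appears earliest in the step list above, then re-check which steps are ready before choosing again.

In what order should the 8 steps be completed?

(F) → (A) → (G) → (C) → (E) → (B) → (D) → (H)

(F) has no prerequisites → (F) first.
Now (A) and (G) have their prerequisites met. (A) is listed earlier, so (A) next.
(G) needed (F), now all done → (G).
Ready: (C) and (E). (C) is listed earlier → (C).
That leaves (E) as the only ready step → (E).
(B) needed (E), now all done → (B).
That leaves (D) as the only ready step → (D).
(H) is the only step now ready → (H).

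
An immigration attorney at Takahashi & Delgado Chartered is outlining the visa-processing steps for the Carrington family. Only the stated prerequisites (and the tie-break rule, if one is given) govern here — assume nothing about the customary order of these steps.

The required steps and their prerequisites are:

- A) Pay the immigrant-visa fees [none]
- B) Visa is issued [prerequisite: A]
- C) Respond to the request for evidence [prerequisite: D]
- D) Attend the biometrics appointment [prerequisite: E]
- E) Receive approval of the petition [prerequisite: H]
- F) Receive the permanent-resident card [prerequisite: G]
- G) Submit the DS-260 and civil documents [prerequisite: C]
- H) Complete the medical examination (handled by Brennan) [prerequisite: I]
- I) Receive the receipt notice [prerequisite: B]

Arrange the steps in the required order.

A B I H E D C G F

A has no prerequisites → A first.
That leaves B as the only ready step → B.
I needed B, now all done → I.
Next only H has its prerequisites met → H.
That leaves E as the only ready step → E.
D needed E, now all done → D.
C is the only step now ready → C.
G is the only step now ready → G.
That leaves F as the only ready step → F.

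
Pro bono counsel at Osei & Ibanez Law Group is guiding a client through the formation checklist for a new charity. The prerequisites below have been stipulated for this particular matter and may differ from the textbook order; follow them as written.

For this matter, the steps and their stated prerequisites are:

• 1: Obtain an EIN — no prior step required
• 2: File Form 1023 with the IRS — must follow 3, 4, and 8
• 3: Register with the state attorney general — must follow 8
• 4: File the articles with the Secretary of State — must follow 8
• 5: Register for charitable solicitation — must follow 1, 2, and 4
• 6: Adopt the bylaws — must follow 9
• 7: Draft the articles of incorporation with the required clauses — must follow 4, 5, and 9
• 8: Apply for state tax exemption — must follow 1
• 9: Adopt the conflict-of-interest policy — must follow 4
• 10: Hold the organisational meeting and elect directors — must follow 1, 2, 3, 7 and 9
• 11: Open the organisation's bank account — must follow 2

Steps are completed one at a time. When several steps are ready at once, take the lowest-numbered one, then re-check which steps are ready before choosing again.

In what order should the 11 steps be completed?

Only 1 has no prerequisites, so it is first.
Next only 8 has its prerequisites met → 8.
3 and 4 are both available; 3 has the earlier label → 3.
4 needed 8, now all done → 4.
Ready: 2 and 9. 2 has the earlier label → 2.
Now 5, 9 and 11 have their prerequisites met. 5 has the earlier label, so 5 next.
9 and 11 are both available; 9 has the earlier label → 9.
6, 7 and 11 are all available; 6 has the earlier label → 6.
Ready: 7 and 11. 7 has the earlier label → 7.
Ready: 10 and 11. 10 has the earlier label → 10.
Next only 11 has its prerequisites met → 11.

1 → 8 → 3 → 4 → 2 → 5 → 9 → 6 → 7 → 10 → 11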